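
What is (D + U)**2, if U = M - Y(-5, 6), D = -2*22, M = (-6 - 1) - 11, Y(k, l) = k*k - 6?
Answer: 6561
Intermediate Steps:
Y(k, l) = -6 + k**2 (Y(k, l) = k**2 - 6 = -6 + k**2)
M = -18 (M = -7 - 11 = -18)
D = -44
U = -37 (U = -18 - (-6 + (-5)**2) = -18 - (-6 + 25) = -18 - 1*19 = -18 - 19 = -37)
(D + U)**2 = (-44 - 37)**2 = (-81)**2 = 6561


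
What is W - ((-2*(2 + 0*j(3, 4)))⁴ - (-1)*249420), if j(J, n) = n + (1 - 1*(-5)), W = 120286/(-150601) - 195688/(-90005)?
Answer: -3384300337649322/13554843005 ≈ -2.4967e+5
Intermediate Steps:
W = 18644467058/13554843005 (W = 120286*(-1/150601) - 195688*(-1/90005) = -120286/150601 + 195688/90005 = 18644467058/13554843005 ≈ 1.3755)
j(J, n) = 6 + n (j(J, n) = n + (1 + 5) = n + 6 = 6 + n)
W - ((-2*(2 + 0*j(3, 4)))⁴ - (-1)*249420) = 18644467058/13554843005 - ((-2*(2 + 0*(6 + 4)))⁴ - (-1)*249420) = 18644467058/13554843005 - ((-2*(2 + 0*10))⁴ - 1*(-249420)) = 18644467058/13554843005 - ((-2*(2 + 0))⁴ + 249420) = 18644467058/13554843005 - ((-2*2)⁴ + 249420) = 18644467058/13554843005 - ((-4)⁴ + 249420) = 18644467058/13554843005 - (256 + 249420) = 18644467058/13554843005 - 1*249676 = 18644467058/13554843005 - 249676 = -3384300337649322/13554843005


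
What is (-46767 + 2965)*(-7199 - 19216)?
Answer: 1157029830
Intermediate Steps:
(-46767 + 2965)*(-7199 - 19216) = -43802*(-26415) = 1157029830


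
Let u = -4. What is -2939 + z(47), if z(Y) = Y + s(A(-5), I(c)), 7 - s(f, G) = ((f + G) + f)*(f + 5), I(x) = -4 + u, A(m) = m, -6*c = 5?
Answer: -2885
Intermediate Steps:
c = -⅚ (c = -⅙*5 = -⅚ ≈ -0.83333)
I(x) = -8 (I(x) = -4 - 4 = -8)
s(f, G) = 7 - (5 + f)*(G + 2*f) (s(f, G) = 7 - ((f + G) + f)*(f + 5) = 7 - ((G + f) + f)*(5 + f) = 7 - (G + 2*f)*(5 + f) = 7 - (5 + f)*(G + 2*f))
z(Y) = 7 + Y (z(Y) = Y + (7 - 10*(-5) - 5*(-8) - 2*(-5)² - 1*(-8)*(-5)) = Y + (7 + 50 + 40 - 2*25 - 40) = Y + (7 + 50 + 40 - 50 - 40) = Y + 7 = 7 + Y)
-2939 + z(47) = -2939 + (7 + 47) = -2939 + 54 = -2885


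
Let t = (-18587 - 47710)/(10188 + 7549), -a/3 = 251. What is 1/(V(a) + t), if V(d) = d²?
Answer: 17737/10056972336 ≈ 1.7637e-6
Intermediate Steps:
a = -753 (a = -3*251 = -753)
t = -66297/17737 ≈ -3.7378
1/(V(a) + t) = 1/((-753)² - 66297/17737) = 1/(567009 - 66297/17737) = 1/(10056972336/17737) = 17737/10056972336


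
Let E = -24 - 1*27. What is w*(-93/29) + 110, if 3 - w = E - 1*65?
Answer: -7877/29 ≈ -271.62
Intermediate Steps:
E = -51 (E = -24 - 27 = -51)
w = 119 (w = 3 - (-51 - 1*65) = 3 - (-51 - 65) = 3 - 1*(-116) = 3 + 116 = 119)
w*(-93/29) + 110 = 119*(-93/29) + 110 = -11067/29 + 110 = -7877/29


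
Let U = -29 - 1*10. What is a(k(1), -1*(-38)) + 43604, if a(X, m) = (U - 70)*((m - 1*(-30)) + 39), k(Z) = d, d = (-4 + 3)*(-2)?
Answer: 31941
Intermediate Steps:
U = -39 (U = -29 - 10 = -39)
d = 2 (d = -1*(-2) = 2)
k(Z) = 2
a(X, m) = -7521 - 109*m (a(X, m) = (-39 - 70)*((m - 1*(-30)) + 39) = -109*((m + 30) + 39) = -109*((30 + m) + 39) = -109*(69 + m) = -7521 - 109*m)
a(k(1), -1*(-38)) + 43604 = (-7521 - (-109)*(-38)) + 43604 = (-7521 - 109*38) + 43604 = (-7521 - 4142) + 43604 = -11663 + 43604 = 31941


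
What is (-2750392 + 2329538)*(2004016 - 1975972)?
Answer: -11802429576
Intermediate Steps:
(-2750392 + 2329538)*(2004016 - 1975972) = -420854*28044 = -11802429576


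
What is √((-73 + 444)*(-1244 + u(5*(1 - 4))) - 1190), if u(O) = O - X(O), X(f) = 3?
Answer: 4*I*√29337 ≈ 685.12*I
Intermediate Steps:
u(O) = -3 + O (u(O) = O - 1*3 = O - 3 = -3 + O)
√((-73 + 444)*(-1244 + u(5*(1 - 4))) - 1190) = √((-73 + 444)*(-1244 + (-3 + 5*(1 - 4))) - 1190) = √(371*(-1244 + (-3 + 5*(-3))) - 1190) = √(371*(-1244 + (-3 - 15)) - 1190) = √(371*(-1244 - 18) - 1190) = √(371*(-1262) - 1190) = √(-468202 - 1190) = √(-469392) = 4*I*√29337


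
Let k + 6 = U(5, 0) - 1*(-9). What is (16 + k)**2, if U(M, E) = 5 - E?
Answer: 576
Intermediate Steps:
k = 8 (k = -6 + ((5 - 1*0) - 1*(-9)) = -6 + ((5 + 0) + 9) = -6 + (5 + 9) = -6 + 14 = 8)
(16 + k)**2 = (16 + 8)**2 = 24**2 = 576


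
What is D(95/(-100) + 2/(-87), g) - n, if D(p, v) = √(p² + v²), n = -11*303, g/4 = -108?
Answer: 3333 + √565025688649/1740 ≈ 3765.0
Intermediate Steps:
g = -432 (g = 4*(-108) = -432)
n = -3333
D(95/(-100) + 2/(-87), g) - n = √((95/(-100) + 2/(-87))² + (-432)²) - 1*(-3333) = √((95*(-1/100) + 2*(-1/87))² + 186624) + 3333 = √((-19/20 - 2/87)² + 186624) + 3333 = √((-1693/1740)² + 186624) + 3333 = √(2866249/3027600 + 186624) + 3333 = √(565025688649/3027600) + 3333 = √565025688649/1740 + 3333 = 3333 + √565025688649/1740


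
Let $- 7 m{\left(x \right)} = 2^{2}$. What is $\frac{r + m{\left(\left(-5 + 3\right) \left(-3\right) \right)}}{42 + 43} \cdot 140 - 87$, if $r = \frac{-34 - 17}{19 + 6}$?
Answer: $- \frac{38803}{425} \approx -91.301$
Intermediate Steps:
$r = - \frac{51}{25} \approx -2.04$
$m{\left(x \right)} = - \frac{4}{7}$ ($m{\left(x \right)} = - \frac{2^{2}}{7} = \left(- \frac{1}{7}\right) 4 = - \frac{4}{7}$)
$\frac{r + m{\left(\left(-5 + 3\right) \left(-3\right) \right)}}{42 + 43} \cdot 140 - 87 = \frac{- \frac{51}{25} - \frac{4}{7}}{42 + 43} \cdot 140 - 87 = - \frac{457}{175 \cdot 85} \cdot 140 - 87 = \left(- \frac{457}{175}\right) \frac{1}{85} \cdot 140 - 87 = \left(- \frac{457}{14875}\right) 140 - 87 = - \frac{1828}{425} - 87 = - \frac{38803}{425}$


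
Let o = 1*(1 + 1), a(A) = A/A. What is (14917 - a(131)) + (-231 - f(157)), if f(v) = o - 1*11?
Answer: 14694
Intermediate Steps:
a(A) = 1
o = 2 (o = 1*2 = 2)
f(v) = -9 (f(v) = 2 - 1*11 = 2 - 11 = -9)
(14917 - a(131)) + (-231 - f(157)) = (14917 - 1*1) + (-231 - 1*(-9)) = (14917 - 1) + (-231 + 9) = 14916 - 222 = 14694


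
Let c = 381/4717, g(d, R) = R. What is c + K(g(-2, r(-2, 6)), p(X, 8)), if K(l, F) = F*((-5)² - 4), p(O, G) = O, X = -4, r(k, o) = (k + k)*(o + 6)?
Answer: -395847/4717 ≈ -83.919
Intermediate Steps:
r(k, o) = 2*k*(6 + o) (r(k, o) = (2*k)*(6 + o) = 2*k*(6 + o))
K(l, F) = 21*F (K(l, F) = F*(25 - 4) = F*21 = 21*F)
c = 381/4717 (c = 381*(1/4717) = 381/4717 ≈ 0.080772)
c + K(g(-2, r(-2, 6)), p(X, 8)) = 381/4717 + 21*(-4) = 381/4717 - 84 = -395847/4717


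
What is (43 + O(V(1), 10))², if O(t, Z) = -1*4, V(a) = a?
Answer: 1521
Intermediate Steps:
O(t, Z) = -4
(43 + O(V(1), 10))² = (43 - 4)² = 39² = 1521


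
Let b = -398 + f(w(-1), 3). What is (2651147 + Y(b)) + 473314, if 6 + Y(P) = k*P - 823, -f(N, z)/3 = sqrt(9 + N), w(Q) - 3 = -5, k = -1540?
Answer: 3736552 + 4620*sqrt(7) ≈ 3.7488e+6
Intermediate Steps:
w(Q) = -2 (w(Q) = 3 - 5 = -2)
f(N, z) = -3*sqrt(9 + N)
b = -398 - 3*sqrt(7) (b = -398 - 3*sqrt(9 - 2) = -398 - 3*sqrt(7) ≈ -405.94)
Y(P) = -829 - 1540*P (Y(P) = -6 + (-1540*P - 823) = -6 + (-823 - 1540*P) = -829 - 1540*P)
(2651147 + Y(b)) + 473314 = (2651147 + (-829 - 1540*(-398 - 3*sqrt(7)))) + 473314 = (2651147 + (-829 + (612920 + 4620*sqrt(7)))) + 473314 = (2651147 + (612091 + 4620*sqrt(7))) + 473314 = (3263238 + 4620*sqrt(7)) + 473314 = 3736552 + 4620*sqrt(7)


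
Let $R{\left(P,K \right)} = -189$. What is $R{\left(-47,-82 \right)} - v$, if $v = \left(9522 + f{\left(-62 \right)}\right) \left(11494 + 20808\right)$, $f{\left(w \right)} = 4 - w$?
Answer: $-309711765$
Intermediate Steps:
$v = 309711576$ ($v = \left(9522 + \left(4 - -62\right)\right) \left(11494 + 20808\right) = \left(9522 + \left(4 + 62\right)\right) 32302 = \left(9522 + 66\right) 32302 = 9588 \cdot 32302 = 309711576$)
$R{\left(-47,-82 \right)} - v = -189 - 309711576 = -309711765$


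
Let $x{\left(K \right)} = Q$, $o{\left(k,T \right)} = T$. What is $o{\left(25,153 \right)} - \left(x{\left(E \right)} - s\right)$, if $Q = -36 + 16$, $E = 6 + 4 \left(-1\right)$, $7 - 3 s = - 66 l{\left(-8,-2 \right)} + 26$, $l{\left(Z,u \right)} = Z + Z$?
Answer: $- \frac{556}{3} \approx -185.33$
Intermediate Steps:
$l{\left(Z,u \right)} = 2 Z$
$s = - \frac{1075}{3}$ ($s = \frac{7}{3} - \frac{- 66 \cdot 2 \left(-8\right) + 26}{3} = \frac{7}{3} - \frac{\left(-66\right) \left(-16\right) + 26}{3} = \frac{7}{3} - \frac{1056 + 26}{3} = \frac{7}{3} - \frac{1082}{3} = - \frac{1075}{3} \approx -358.33$)
$E = 2$ ($E = 6 - 4 = 2$)
$Q = -20$
$x{\left(K \right)} = -20$
$o{\left(25,153 \right)} - \left(x{\left(E \right)} - s\right) = 153 - \left(-20 - - \frac{1075}{3}\right) = 153 - \left(-20 + \frac{1075}{3}\right) = 153 - \frac{1015}{3} = - \frac{556}{3}$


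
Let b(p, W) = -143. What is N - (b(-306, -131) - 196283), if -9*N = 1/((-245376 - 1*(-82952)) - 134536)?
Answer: 524975984641/2672640 ≈ 1.9643e+5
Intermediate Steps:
N = 1/2672640 (N = -1/(9*((-245376 - 1*(-82952)) - 134536)) = -1/(9*((-245376 + 82952) - 134536)) = -1/(9*(-162424 - 134536)) = -1/9/(-296960) = -1/9*(-1/296960) = 1/2672640 ≈ 3.7416e-7)
N - (b(-306, -131) - 196283) = 1/2672640 - (-143 - 196283) = 1/2672640 - 1*(-196426) = 1/2672640 + 196426 = 524975984641/2672640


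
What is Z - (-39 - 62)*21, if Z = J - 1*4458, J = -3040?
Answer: -5377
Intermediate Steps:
Z = -7498 (Z = -3040 - 1*4458 = -3040 - 4458 = -7498)
Z - (-39 - 62)*21 = -7498 - (-39 - 62)*21 = -7498 - (-101)*21 = -7498 - 1*(-2121) = -7498 + 2121 = -5377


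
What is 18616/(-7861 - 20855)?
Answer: -4654/7179 ≈ -0.64828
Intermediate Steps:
18616/(-7861 - 20855) = 18616/(-28716) = 18616*(-1/28716) = -4654/7179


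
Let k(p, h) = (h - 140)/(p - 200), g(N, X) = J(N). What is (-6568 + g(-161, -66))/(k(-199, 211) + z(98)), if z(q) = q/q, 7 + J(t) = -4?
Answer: -2625021/328 ≈ -8003.1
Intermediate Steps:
J(t) = -11 (J(t) = -7 - 4 = -11)
z(q) = 1
g(N, X) = -11
k(p, h) = (-140 + h)/(-200 + p)
(-6568 + g(-161, -66))/(k(-199, 211) + z(98)) = (-6568 - 11)/((-140 + 211)/(-200 - 199) + 1) = -6579/(71/(-399) + 1) = -6579/(-1/399*71 + 1) = -6579/(-71/399 + 1) = -6579/328/399 = -6579*399/328 = -2625021/328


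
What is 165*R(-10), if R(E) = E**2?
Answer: 16500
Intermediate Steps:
165*R(-10) = 165*(-10)**2 = 165*100 = 16500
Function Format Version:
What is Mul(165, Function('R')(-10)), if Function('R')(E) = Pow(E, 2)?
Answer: 16500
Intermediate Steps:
Mul(165, Function('R')(-10)) = Mul(165, Pow(-10, 2)) = Mul(165, 100) = 16500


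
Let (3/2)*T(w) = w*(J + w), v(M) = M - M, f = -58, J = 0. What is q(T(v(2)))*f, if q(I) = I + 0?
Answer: 0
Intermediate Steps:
v(M) = 0
T(w) = 2*w**2/3 (T(w) = 2*(w*(0 + w))/3 = 2*(w*w)/3 = 2*w**2/3)
q(I) = I
q(T(v(2)))*f = ((2/3)*0**2)*(-58) = ((2/3)*0)*(-58) = 0*(-58) = 0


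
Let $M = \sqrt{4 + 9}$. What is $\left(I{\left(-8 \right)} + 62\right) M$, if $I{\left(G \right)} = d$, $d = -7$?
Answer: $55 \sqrt{13} \approx 198.31$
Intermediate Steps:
$I{\left(G \right)} = -7$
$M = \sqrt{13} \approx 3.6056$
$\left(I{\left(-8 \right)} + 62\right) M = \left(-7 + 62\right) \sqrt{13} = 55 \sqrt{13}$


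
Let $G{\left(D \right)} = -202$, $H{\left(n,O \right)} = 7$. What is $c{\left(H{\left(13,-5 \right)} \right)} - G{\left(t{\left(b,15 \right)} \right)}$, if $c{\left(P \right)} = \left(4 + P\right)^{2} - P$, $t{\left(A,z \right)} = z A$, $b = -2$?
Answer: $316$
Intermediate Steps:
$t{\left(A,z \right)} = A z$
$c{\left(H{\left(13,-5 \right)} \right)} - G{\left(t{\left(b,15 \right)} \right)} = \left(\left(4 + 7\right)^{2} - 7\right) - -202 = \left(11^{2} - 7\right) + 202 = \left(121 - 7\right) + 202 = 114 + 202 = 316$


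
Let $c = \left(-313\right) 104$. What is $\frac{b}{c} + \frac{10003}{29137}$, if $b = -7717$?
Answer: $\frac{550467885}{948467624} \approx 0.58038$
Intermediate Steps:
$c = -32552$
$\frac{b}{c} + \frac{10003}{29137} = - \frac{7717}{-32552} + \frac{10003}{29137} = \left(-7717\right) \left(- \frac{1}{32552}\right) + 10003 \cdot \frac{1}{29137} = \frac{7717}{32552} + \frac{10003}{29137} = \frac{550467885}{948467624}$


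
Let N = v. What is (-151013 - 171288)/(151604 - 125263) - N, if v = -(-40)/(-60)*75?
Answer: 142107/3763 ≈ 37.764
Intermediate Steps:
v = -50 (v = -(-40)*(-1)/60*75 = -1*⅔*75 = -⅔*75 = -50)
N = -50
(-151013 - 171288)/(151604 - 125263) - N = (-151013 - 171288)/(151604 - 125263) - 1*(-50) = -322301/26341 + 50 = -322301*1/26341 + 50 = -46043/3763 + 50 = 142107/3763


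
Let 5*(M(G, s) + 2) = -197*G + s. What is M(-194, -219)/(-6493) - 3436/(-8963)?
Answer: -228945667/290983795 ≈ -0.78680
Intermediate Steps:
M(G, s) = -2 - 197*G/5 + s/5 (M(G, s) = -2 + (-197*G + s)/5 = -2 + (s - 197*G)/5 = -2 + (-197*G/5 + s/5) = -2 - 197*G/5 + s/5)
M(-194, -219)/(-6493) - 3436/(-8963) = (-2 - 197/5*(-194) + (1/5)*(-219))/(-6493) - 3436/(-8963) = (-2 + 38218/5 - 219/5)*(-1/6493) - 3436*(-1/8963) = (37989/5)*(-1/6493) + 3436/8963 = -37989/32465 + 3436/8963 = -228945667/290983795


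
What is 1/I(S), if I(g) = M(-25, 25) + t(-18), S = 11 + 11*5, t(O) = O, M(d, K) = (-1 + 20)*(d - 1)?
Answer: -1/512 ≈ -0.0019531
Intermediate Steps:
M(d, K) = -19 + 19*d (M(d, K) = 19*(-1 + d) = -19 + 19*d)
S = 66 (S = 11 + 55 = 66)
I(g) = -512 (I(g) = (-19 + 19*(-25)) - 18 = (-19 - 475) - 18 = -494 - 18 = -512)
1/I(S) = 1/(-512) = -1/512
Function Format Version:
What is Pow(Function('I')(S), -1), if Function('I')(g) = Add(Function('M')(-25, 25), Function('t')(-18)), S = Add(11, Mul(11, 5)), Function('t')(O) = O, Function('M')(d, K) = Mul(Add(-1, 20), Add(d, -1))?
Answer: Rational(-1, 512) ≈ -0.0019531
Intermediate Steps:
Function('M')(d, K) = Add(-19, Mul(19, d)) (Function('M')(d, K) = Mul(19, Add(-1, d)) = Add(-19, Mul(19, d)))
S = 66 (S = Add(11, 55) = 66)
Function('I')(g) = -512 (Function('I')(g) = Add(Add(-19, Mul(19, -25)), -18) = Add(Add(-19, -475), -18) = Add(-494, -18) = -512)
Pow(Function('I')(S), -1) = Pow(-512, -1) = Rational(-1, 512)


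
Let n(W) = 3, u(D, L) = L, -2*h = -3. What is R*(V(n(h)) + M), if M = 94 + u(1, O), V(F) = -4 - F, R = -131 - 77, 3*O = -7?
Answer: -52832/3 ≈ -17611.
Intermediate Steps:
h = 3/2 (h = -½*(-3) = 3/2 ≈ 1.5000)
O = -7/3 (O = (⅓)*(-7) = -7/3 ≈ -2.3333)
R = -208
M = 275/3 (M = 94 - 7/3 = 275/3 ≈ 91.667)
R*(V(n(h)) + M) = -208*((-4 - 1*3) + 275/3) = -208*((-4 - 3) + 275/3) = -208*(-7 + 275/3) = -208*254/3 = -52832/3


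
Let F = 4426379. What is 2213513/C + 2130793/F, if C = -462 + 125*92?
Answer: 9821367152561/48858371402 ≈ 201.02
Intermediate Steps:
C = 11038 (C = -462 + 11500 = 11038)
2213513/C + 2130793/F = 2213513/11038 + 2130793/4426379 = 9821367152561/48858371402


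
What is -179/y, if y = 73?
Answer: -179/73 ≈ -2.4521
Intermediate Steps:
-179/y = -179/73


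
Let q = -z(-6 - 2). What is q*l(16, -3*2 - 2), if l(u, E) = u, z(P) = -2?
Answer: 32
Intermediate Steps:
q = 2 (q = -1*(-2) = 2)
q*l(16, -3*2 - 2) = 2*16 = 32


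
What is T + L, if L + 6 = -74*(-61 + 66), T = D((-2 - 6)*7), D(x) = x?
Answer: -432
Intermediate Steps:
T = -56 (T = (-2 - 6)*7 = -8*7 = -56)
L = -376 (L = -6 - 74*(-61 + 66) = -6 - 74*5 = -6 - 370 = -376)
T + L = -56 - 376 = -432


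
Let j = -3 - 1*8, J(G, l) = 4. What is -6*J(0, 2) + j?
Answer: -35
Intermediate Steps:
j = -11 (j = -3 - 8 = -11)
-6*J(0, 2) + j = -6*4 - 11 = -24 - 11 = -35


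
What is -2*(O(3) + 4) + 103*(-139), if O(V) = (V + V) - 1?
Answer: -14335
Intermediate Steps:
O(V) = -1 + 2*V (O(V) = 2*V - 1 = -1 + 2*V)
-2*(O(3) + 4) + 103*(-139) = -2*((-1 + 2*3) + 4) + 103*(-139) = -2*((-1 + 6) + 4) - 14317 = -2*(5 + 4) - 14317 = -2*9 - 14317 = -18 - 14317 = -14335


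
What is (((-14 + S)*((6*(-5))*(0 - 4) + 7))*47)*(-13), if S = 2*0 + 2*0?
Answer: 1086358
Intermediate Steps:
S = 0 (S = 0 + 0 = 0)
(((-14 + S)*((6*(-5))*(0 - 4) + 7))*47)*(-13) = (((-14 + 0)*((6*(-5))*(0 - 4) + 7))*47)*(-13) = (-14*(-30*(-4) + 7)*47)*(-13) = (-14*(120 + 7)*47)*(-13) = (-14*127*47)*(-13) = -1778*47*(-13) = -83566*(-13) = 1086358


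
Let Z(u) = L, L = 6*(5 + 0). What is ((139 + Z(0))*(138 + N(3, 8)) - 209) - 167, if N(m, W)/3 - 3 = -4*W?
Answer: 8243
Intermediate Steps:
N(m, W) = 9 - 12*W (N(m, W) = 9 + 3*(-4*W) = 9 - 12*W)
L = 30 (L = 6*5 = 30)
Z(u) = 30
((139 + Z(0))*(138 + N(3, 8)) - 209) - 167 = ((139 + 30)*(138 + (9 - 12*8)) - 209) - 167 = (169*(138 + (9 - 96)) - 209) - 167 = (169*(138 - 87) - 209) - 167 = (169*51 - 209) - 167 = (8619 - 209) - 167 = 8410 - 167 = 8243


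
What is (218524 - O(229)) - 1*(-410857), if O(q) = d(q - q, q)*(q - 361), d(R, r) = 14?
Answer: 631229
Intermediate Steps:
O(q) = -5054 + 14*q (O(q) = 14*(q - 361) = 14*(-361 + q) = -5054 + 14*q)
(218524 - O(229)) - 1*(-410857) = (218524 - (-5054 + 14*229)) - 1*(-410857) = (218524 - (-5054 + 3206)) + 410857 = (218524 - 1*(-1848)) + 410857 = (218524 + 1848) + 410857 = 220372 + 410857 = 631229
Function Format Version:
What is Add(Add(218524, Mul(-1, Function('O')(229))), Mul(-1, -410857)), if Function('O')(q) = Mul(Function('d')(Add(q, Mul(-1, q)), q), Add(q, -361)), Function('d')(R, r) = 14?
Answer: 631229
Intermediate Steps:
Function('O')(q) = Add(-5054, Mul(14, q)) (Function('O')(q) = Mul(14, Add(q, -361)) = Mul(14, Add(-361, q)) = Add(-5054, Mul(14, q)))
Add(Add(218524, Mul(-1, Function('O')(229))), Mul(-1, -410857)) = Add(Add(218524, Mul(-1, Add(-5054, Mul(14, 229)))), Mul(-1, -410857)) = Add(Add(218524, Mul(-1, Add(-5054, 3206))), 410857) = Add(Add(218524, Mul(-1, -1848)), 410857) = Add(Add(218524, 1848), 410857) = Add(220372, 410857) = 631229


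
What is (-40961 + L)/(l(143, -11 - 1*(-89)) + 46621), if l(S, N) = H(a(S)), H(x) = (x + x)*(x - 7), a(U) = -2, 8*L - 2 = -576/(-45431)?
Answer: -7443551045/8478696668 ≈ -0.87791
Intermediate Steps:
L = 45719/181724 (L = ¼ + (-576/(-45431))/8 = ¼ + (-576*(-1/45431))/8 = ¼ + (⅛)*(576/45431) = ¼ + 72/45431 = 45719/181724 ≈ 0.25159)
H(x) = 2*x*(-7 + x) (H(x) = (2*x)*(-7 + x) = 2*x*(-7 + x))
l(S, N) = 36 (l(S, N) = 2*(-2)*(-7 - 2) = 2*(-2)*(-9) = 36)
(-40961 + L)/(l(143, -11 - 1*(-89)) + 46621) = (-40961 + 45719/181724)/(36 + 46621) = -7443551045/181724/46657 = -7443551045/181724*1/46657 = -7443551045/8478696668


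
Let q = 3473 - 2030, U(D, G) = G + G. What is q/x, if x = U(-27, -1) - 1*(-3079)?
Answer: 1443/3077 ≈ 0.46896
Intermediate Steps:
U(D, G) = 2*G
x = 3077 (x = 2*(-1) - 1*(-3079) = -2 + 3079 = 3077)
q = 1443
q/x = 1443/3077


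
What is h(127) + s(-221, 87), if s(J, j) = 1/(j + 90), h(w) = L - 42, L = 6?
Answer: -6371/177 ≈ -35.994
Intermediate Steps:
h(w) = -36 (h(w) = 6 - 42 = -36)
s(J, j) = 1/(90 + j)
h(127) + s(-221, 87) = -36 + 1/(90 + 87) = -36 + 1/177 = -6371/177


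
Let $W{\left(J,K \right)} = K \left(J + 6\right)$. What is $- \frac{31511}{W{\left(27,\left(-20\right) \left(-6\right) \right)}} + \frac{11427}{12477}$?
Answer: $- \frac{115970609}{16469640} \approx -7.0415$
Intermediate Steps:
$W{\left(J,K \right)} = K \left(6 + J\right)$
$- \frac{31511}{W{\left(27,\left(-20\right) \left(-6\right) \right)}} + \frac{11427}{12477} = - \frac{31511}{\left(-20\right) \left(-6\right) \left(6 + 27\right)} + \frac{11427}{12477} = - \frac{31511}{120 \cdot 33} + 11427 \cdot \frac{1}{12477} = - \frac{31511}{3960} + \frac{3809}{4159} = - \frac{115970609}{16469640}$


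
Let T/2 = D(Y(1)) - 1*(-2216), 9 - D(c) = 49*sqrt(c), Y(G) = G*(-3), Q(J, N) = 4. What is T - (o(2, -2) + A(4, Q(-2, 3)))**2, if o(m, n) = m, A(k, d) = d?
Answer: 4414 - 98*I*sqrt(3) ≈ 4414.0 - 169.74*I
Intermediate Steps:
Y(G) = -3*G
D(c) = 9 - 49*sqrt(c)
T = 4450 - 98*I*sqrt(3) (T = 2*((9 - 49*I*sqrt(3)) - 1*(-2216)) = 2*((9 - 49*I*sqrt(3)) + 2216) = 2*(2225 - 49*I*sqrt(3)) = 4450 - 98*I*sqrt(3) ≈ 4450.0 - 169.74*I)
T - (o(2, -2) + A(4, Q(-2, 3)))**2 = (4450 - 98*I*sqrt(3)) - (2 + 4)**2 = (4450 - 98*I*sqrt(3)) - 1*6**2 = (4450 - 98*I*sqrt(3)) - 1*36 = (4450 - 98*I*sqrt(3)) - 36 = 4414 - 98*I*sqrt(3)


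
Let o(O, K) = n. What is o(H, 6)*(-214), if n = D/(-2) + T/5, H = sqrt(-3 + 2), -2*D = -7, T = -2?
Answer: 4601/10 ≈ 460.10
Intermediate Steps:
D = 7/2 (D = -1/2*(-7) = 7/2 ≈ 3.5000)
H = I (H = sqrt(-1) = I ≈ 1.0*I)
n = -43/20 (n = (7/2)/(-2) - 2/5 = (7/2)*(-1/2) - 2*1/5 = -7/4 - 2/5 = -43/20 ≈ -2.1500)
o(O, K) = -43/20
o(H, 6)*(-214) = -43/20*(-214) = 4601/10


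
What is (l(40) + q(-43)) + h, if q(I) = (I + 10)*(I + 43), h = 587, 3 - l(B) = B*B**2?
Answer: -63410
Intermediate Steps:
l(B) = 3 - B**3 (l(B) = 3 - B*B**2 = 3 - B**3)
q(I) = (10 + I)*(43 + I)
(l(40) + q(-43)) + h = ((3 - 1*40**3) + (430 + (-43)**2 + 53*(-43))) + 587 = ((3 - 1*64000) + (430 + 1849 - 2279)) + 587 = ((3 - 64000) + 0) + 587 = (-63997 + 0) + 587 = -63997 + 587 = -63410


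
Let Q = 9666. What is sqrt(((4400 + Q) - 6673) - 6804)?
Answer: sqrt(589) ≈ 24.269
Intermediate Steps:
sqrt(((4400 + Q) - 6673) - 6804) = sqrt(((4400 + 9666) - 6673) - 6804) = sqrt((14066 - 6673) - 6804) = sqrt(7393 - 6804) = sqrt(589)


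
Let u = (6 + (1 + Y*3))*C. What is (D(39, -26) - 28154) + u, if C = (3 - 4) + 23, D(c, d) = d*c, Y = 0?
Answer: -29014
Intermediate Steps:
D(c, d) = c*d
C = 22 (C = -1 + 23 = 22)
u = 154 (u = (6 + (1 + 0*3))*22 = (6 + (1 + 0))*22 = (6 + 1)*22 = 7*22 = 154)
(D(39, -26) - 28154) + u = (39*(-26) - 28154) + 154 = (-1014 - 28154) + 154 = -29168 + 154 = -29014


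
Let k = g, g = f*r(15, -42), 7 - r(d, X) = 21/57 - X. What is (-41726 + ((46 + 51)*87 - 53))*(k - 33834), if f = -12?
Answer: 21163631880/19 ≈ 1.1139e+9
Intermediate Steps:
r(d, X) = 126/19 + X (r(d, X) = 7 - (21/57 - X) = 7 - (21*(1/57) - X) = 7 - (7/19 - X) = 7 + (-7/19 + X) = 126/19 + X)
g = 8064/19 (g = -12*(126/19 - 42) = -12*(-672/19) = 8064/19 ≈ 424.42)
k = 8064/19 ≈ 424.42
(-41726 + ((46 + 51)*87 - 53))*(k - 33834) = (-41726 + ((46 + 51)*87 - 53))*(8064/19 - 33834) = (-41726 + (97*87 - 53))*(-634782/19) = (-41726 + (8439 - 53))*(-634782/19) = (-41726 + 8386)*(-634782/19) = -33340*(-634782/19) = 21163631880/19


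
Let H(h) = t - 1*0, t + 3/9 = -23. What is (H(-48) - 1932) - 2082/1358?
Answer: -3986137/2037 ≈ -1956.9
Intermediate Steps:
t = -70/3 (t = -⅓ - 23 = -70/3 ≈ -23.333)
H(h) = -70/3 (H(h) = -70/3 - 1*0 = -70/3 + 0 = -70/3)
(H(-48) - 1932) - 2082/1358 = (-70/3 - 1932) - 2082/1358 = -5866/3 - 2082*1/1358 = -5866/3 - 1041/679 = -3986137/2037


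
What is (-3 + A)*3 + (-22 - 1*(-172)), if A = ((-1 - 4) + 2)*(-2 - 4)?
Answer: 195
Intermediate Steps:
A = 18 (A = (-5 + 2)*(-6) = -3*(-6) = 18)
(-3 + A)*3 + (-22 - 1*(-172)) = (-3 + 18)*3 + (-22 - 1*(-172)) = 15*3 + (-22 + 172) = 45 + 150 = 195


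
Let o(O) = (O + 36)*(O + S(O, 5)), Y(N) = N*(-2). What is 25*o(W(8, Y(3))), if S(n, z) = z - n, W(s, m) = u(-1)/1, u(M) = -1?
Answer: 4375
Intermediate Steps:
Y(N) = -2*N
W(s, m) = -1 (W(s, m) = -1/1 = -1*1 = -1)
o(O) = 180 + 5*O (o(O) = (O + 36)*(O + (5 - O)) = (36 + O)*5 = 180 + 5*O)
25*o(W(8, Y(3))) = 25*(180 + 5*(-1)) = 25*(180 - 5) = 25*175 = 4375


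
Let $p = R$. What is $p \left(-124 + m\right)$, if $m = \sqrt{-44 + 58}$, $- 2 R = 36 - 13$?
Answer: $1426 - \frac{23 \sqrt{14}}{2} \approx 1383.0$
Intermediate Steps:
$R = - \frac{23}{2}$ ($R = - \frac{36 - 13}{2} = \left(- \frac{1}{2}\right) 23 = - \frac{23}{2} \approx -11.5$)
$m = \sqrt{14} \approx 3.7417$
$p = - \frac{23}{2} \approx -11.5$
$p \left(-124 + m\right) = - \frac{23 \left(-124 + \sqrt{14}\right)}{2} = 1426 - \frac{23 \sqrt{14}}{2}$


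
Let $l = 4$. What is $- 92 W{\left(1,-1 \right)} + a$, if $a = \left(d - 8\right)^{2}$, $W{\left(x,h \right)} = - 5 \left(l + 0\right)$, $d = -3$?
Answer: $1961$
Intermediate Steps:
$W{\left(x,h \right)} = -20$ ($W{\left(x,h \right)} = - 5 \left(4 + 0\right) = \left(-5\right) 4 = -20$)
$a = 121$ ($a = \left(-3 - 8\right)^{2} = \left(-11\right)^{2} = 121$)
$- 92 W{\left(1,-1 \right)} + a = \left(-92\right) \left(-20\right) + 121 = 1840 + 121 = 1961$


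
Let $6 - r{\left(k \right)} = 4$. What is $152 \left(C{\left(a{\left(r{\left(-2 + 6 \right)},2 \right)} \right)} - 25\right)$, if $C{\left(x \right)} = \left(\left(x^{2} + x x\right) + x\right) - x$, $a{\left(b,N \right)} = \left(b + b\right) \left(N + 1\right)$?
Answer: $39976$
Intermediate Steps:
$r{\left(k \right)} = 2$ ($r{\left(k \right)} = 6 - 4 = 2$)
$a{\left(b,N \right)} = 2 b \left(1 + N\right)$
$C{\left(x \right)} = 2 x^{2}$ ($C{\left(x \right)} = \left(\left(x^{2} + x^{2}\right) + x\right) - x = \left(2 x^{2} + x\right) - x = \left(x + 2 x^{2}\right) - x = 2 x^{2}$)
$152 \left(C{\left(a{\left(r{\left(-2 + 6 \right)},2 \right)} \right)} - 25\right) = 152 \left(2 \left(2 \cdot 2 \left(1 + 2\right)\right)^{2} - 25\right) = 152 \left(2 \left(2 \cdot 2 \cdot 3\right)^{2} - 25\right) = 152 \left(2 \cdot 12^{2} - 25\right) = 152 \left(2 \cdot 144 - 25\right) = 152 \left(288 - 25\right) = 152 \cdot 263 = 39976$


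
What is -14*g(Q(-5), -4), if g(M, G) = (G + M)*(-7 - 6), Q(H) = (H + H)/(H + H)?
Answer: -546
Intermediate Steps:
Q(H) = 1 (Q(H) = (2*H)/((2*H)) = (2*H)*(1/(2*H)) = 1)
g(M, G) = -13*G - 13*M (g(M, G) = (G + M)*(-13) = -13*G - 13*M)
-14*g(Q(-5), -4) = -14*(-13*(-4) - 13*1) = -14*(52 - 13) = -14*39 = -546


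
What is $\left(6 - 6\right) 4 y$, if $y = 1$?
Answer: $0$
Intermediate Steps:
$\left(6 - 6\right) 4 y = \left(6 - 6\right) 4 \cdot 1 = 0 \cdot 4 \cdot 1 = 0 \cdot 1 = 0$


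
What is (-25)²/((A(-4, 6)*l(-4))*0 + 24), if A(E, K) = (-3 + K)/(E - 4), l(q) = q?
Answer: 625/24 ≈ 26.042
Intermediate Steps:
A(E, K) = (-3 + K)/(-4 + E)
(-25)²/((A(-4, 6)*l(-4))*0 + 24) = (-25)²/((((-3 + 6)/(-4 - 4))*(-4))*0 + 24) = 625/(((3/(-8))*(-4))*0 + 24) = 625/((-⅛*3*(-4))*0 + 24) = 625/(-3/8*(-4)*0 + 24) = 625/((3/2)*0 + 24) = 625/(0 + 24) = 625/24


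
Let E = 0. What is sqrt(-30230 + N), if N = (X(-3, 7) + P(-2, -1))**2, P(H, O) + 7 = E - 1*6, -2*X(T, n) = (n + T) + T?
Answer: I*sqrt(120191)/2 ≈ 173.34*I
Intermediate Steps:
X(T, n) = -T - n/2 (X(T, n) = -((n + T) + T)/2 = -((T + n) + T)/2 = -(n + 2*T)/2 = -T - n/2)
P(H, O) = -13 (P(H, O) = -7 + (0 - 1*6) = -7 + (0 - 6) = -7 - 6 = -13)
N = 729/4 (N = ((-1*(-3) - 1/2*7) - 13)**2 = ((3 - 7/2) - 13)**2 = (-1/2 - 13)**2 = (-27/2)**2 = 729/4 ≈ 182.25)
sqrt(-30230 + N) = sqrt(-30230 + 729/4) = sqrt(-120191/4) = I*sqrt(120191)/2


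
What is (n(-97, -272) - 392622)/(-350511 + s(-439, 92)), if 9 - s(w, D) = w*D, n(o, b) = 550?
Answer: 196036/155057 ≈ 1.2643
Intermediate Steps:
s(w, D) = 9 - D*w (s(w, D) = 9 - w*D = 9 - D*w)
(n(-97, -272) - 392622)/(-350511 + s(-439, 92)) = (550 - 392622)/(-350511 + (9 - 1*92*(-439))) = -392072/(-350511 + (9 + 40388)) = -392072/(-350511 + 40397) = -392072/(-310114) = -392072*(-1/310114) = 196036/155057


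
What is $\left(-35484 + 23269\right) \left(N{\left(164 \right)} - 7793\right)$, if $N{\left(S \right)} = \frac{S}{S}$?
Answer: $95179280$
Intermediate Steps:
$N{\left(S \right)} = 1$
$\left(-35484 + 23269\right) \left(N{\left(164 \right)} - 7793\right) = \left(-35484 + 23269\right) \left(1 - 7793\right) = \left(-12215\right) \left(-7792\right) = 95179280$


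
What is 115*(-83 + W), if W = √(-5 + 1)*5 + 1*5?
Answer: -8970 + 1150*I ≈ -8970.0 + 1150.0*I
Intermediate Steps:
W = 5 + 10*I (W = √(-4)*5 + 5 = (2*I)*5 + 5 = 10*I + 5 = 5 + 10*I ≈ 5.0 + 10.0*I)
115*(-83 + W) = 115*(-83 + (5 + 10*I)) = 115*(-78 + 10*I) = -8970 + 1150*I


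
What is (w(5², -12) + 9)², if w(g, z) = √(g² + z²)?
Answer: (9 + √769)² ≈ 1349.2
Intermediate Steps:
(w(5², -12) + 9)² = (√((5²)² + (-12)²) + 9)² = (√(25² + 144) + 9)² = (√(625 + 144) + 9)² = (√769 + 9)² = (9 + √769)²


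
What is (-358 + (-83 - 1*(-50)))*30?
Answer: -11730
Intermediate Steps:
(-358 + (-83 - 1*(-50)))*30 = (-358 + (-83 + 50))*30 = (-358 - 33)*30 = -391*30 = -11730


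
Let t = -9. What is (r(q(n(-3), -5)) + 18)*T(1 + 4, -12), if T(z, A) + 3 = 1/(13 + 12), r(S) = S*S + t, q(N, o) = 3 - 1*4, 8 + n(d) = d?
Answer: -148/5 ≈ -29.600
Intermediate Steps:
n(d) = -8 + d
q(N, o) = -1 (q(N, o) = 3 - 4 = -1)
r(S) = -9 + S² (r(S) = S*S - 9 = S² - 9 = -9 + S²)
T(z, A) = -74/25 (T(z, A) = -3 + 1/(13 + 12) = -3 + 1/25 = -74/25)
(r(q(n(-3), -5)) + 18)*T(1 + 4, -12) = ((-9 + (-1)²) + 18)*(-74/25) = ((-9 + 1) + 18)*(-74/25) = (-8 + 18)*(-74/25) = 10*(-74/25) = -148/5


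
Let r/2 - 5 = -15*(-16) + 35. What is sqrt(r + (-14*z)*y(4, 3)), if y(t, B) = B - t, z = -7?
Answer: sqrt(462) ≈ 21.494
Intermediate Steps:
r = 560 (r = 10 + 2*(-15*(-16) + 35) = 10 + 2*(240 + 35) = 10 + 2*275 = 10 + 550 = 560)
sqrt(r + (-14*z)*y(4, 3)) = sqrt(560 + (-14*(-7))*(3 - 1*4)) = sqrt(560 + 98*(3 - 4)) = sqrt(560 + 98*(-1)) = sqrt(560 - 98) = sqrt(462)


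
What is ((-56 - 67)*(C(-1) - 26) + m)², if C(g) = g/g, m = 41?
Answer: 9709456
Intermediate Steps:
C(g) = 1
((-56 - 67)*(C(-1) - 26) + m)² = ((-56 - 67)*(1 - 26) + 41)² = (-123*(-25) + 41)² = (3075 + 41)² = 3116² = 9709456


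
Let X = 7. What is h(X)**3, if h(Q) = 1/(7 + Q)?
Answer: 1/2744 ≈ 0.00036443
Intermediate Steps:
h(X)**3 = (1/(7 + 7))**3 = (1/14)**3 = 1/2744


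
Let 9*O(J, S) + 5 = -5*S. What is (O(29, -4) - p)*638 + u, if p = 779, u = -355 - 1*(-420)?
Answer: -1487621/3 ≈ -4.9587e+5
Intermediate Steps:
u = 65 (u = -355 + 420 = 65)
O(J, S) = -5/9 - 5*S/9 (O(J, S) = -5/9 + (-5*S)/9 = -5/9 - 5*S/9)
(O(29, -4) - p)*638 + u = ((-5/9 - 5/9*(-4)) - 1*779)*638 + 65 = ((-5/9 + 20/9) - 779)*638 + 65 = (5/3 - 779)*638 + 65 = -2332/3*638 + 65 = -1487816/3 + 65 = -1487621/3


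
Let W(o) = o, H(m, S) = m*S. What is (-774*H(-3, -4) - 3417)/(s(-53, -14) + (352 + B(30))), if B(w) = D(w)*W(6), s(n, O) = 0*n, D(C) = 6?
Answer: -12705/388 ≈ -32.745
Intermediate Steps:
H(m, S) = S*m
s(n, O) = 0
B(w) = 36 (B(w) = 6*6 = 36)
(-774*H(-3, -4) - 3417)/(s(-53, -14) + (352 + B(30))) = (-(-3096)*(-3) - 3417)/(0 + (352 + 36)) = (-774*12 - 3417)/(0 + 388) = (-9288 - 3417)/388 = -12705*1/388 = -12705/388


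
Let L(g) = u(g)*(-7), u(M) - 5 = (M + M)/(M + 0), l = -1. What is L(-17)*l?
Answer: 49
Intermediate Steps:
u(M) = 7 (u(M) = 5 + (M + M)/(M + 0) = 5 + (2*M)/M = 5 + 2 = 7)
L(g) = -49 (L(g) = 7*(-7) = -49)
L(-17)*l = -49*(-1) = 49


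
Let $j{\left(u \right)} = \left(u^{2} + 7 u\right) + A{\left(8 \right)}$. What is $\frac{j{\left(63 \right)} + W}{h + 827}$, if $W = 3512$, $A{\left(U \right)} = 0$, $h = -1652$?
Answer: $- \frac{7922}{825} \approx -9.6024$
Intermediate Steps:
$j{\left(u \right)} = u^{2} + 7 u$ ($j{\left(u \right)} = \left(u^{2} + 7 u\right) + 0 = u^{2} + 7 u$)
$\frac{j{\left(63 \right)} + W}{h + 827} = \frac{63 \left(7 + 63\right) + 3512}{-1652 + 827} = \frac{63 \cdot 70 + 3512}{-825} = \left(4410 + 3512\right) \left(- \frac{1}{825}\right) = 7922 \left(- \frac{1}{825}\right) = - \frac{7922}{825}$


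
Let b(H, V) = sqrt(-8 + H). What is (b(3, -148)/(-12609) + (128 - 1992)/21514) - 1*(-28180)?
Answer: 303131328/10757 - I*sqrt(5)/12609 ≈ 28180.0 - 0.00017734*I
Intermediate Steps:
(b(3, -148)/(-12609) + (128 - 1992)/21514) - 1*(-28180) = (sqrt(-8 + 3)/(-12609) + (128 - 1992)/21514) - 1*(-28180) = (sqrt(-5)*(-1/12609) - 1864*1/21514) + 28180 = ((I*sqrt(5))*(-1/12609) - 932/10757) + 28180 = (-I*sqrt(5)/12609 - 932/10757) + 28180 = (-932/10757 - I*sqrt(5)/12609) + 28180 = 303131328/10757 - I*sqrt(5)/12609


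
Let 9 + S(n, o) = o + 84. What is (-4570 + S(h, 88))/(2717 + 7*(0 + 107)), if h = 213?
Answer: -4407/3466 ≈ -1.2715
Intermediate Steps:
S(n, o) = 75 + o (S(n, o) = -9 + (o + 84) = -9 + (84 + o) = 75 + o)
(-4570 + S(h, 88))/(2717 + 7*(0 + 107)) = (-4570 + (75 + 88))/(2717 + 7*(0 + 107)) = (-4570 + 163)/(2717 + 7*107) = -4407/(2717 + 749) = -4407/3466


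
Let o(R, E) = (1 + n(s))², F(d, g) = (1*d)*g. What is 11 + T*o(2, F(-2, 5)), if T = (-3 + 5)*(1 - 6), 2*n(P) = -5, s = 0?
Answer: -23/2 ≈ -11.500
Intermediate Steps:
n(P) = -5/2 (n(P) = (½)*(-5) = -5/2)
F(d, g) = d*g
o(R, E) = 9/4 (o(R, E) = (1 - 5/2)² = (-3/2)² = 9/4)
T = -10 (T = 2*(-5) = -10)
11 + T*o(2, F(-2, 5)) = 11 - 10*9/4 = 11 - 45/2 = -23/2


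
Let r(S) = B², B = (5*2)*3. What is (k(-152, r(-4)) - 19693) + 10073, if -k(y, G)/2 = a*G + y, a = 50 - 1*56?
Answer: 1484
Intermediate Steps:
a = -6 (a = 50 - 56 = -6)
B = 30 (B = 10*3 = 30)
r(S) = 900 (r(S) = 30² = 900)
k(y, G) = -2*y + 12*G (k(y, G) = -2*(-6*G + y) = -2*(y - 6*G) = -2*y + 12*G)
(k(-152, r(-4)) - 19693) + 10073 = ((-2*(-152) + 12*900) - 19693) + 10073 = ((304 + 10800) - 19693) + 10073 = (11104 - 19693) + 10073 = -8589 + 10073 = 1484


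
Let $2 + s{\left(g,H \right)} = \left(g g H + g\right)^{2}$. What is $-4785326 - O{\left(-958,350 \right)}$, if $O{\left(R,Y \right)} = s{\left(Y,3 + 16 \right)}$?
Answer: $-5418890407824$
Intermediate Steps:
$s{\left(g,H \right)} = -2 + \left(g + H g^{2}\right)^{2}$ ($s{\left(g,H \right)} = -2 + \left(g g H + g\right)^{2} = -2 + \left(g^{2} H + g\right)^{2} = -2 + \left(H g^{2} + g\right)^{2} = -2 + \left(g + H g^{2}\right)^{2}$)
$O{\left(R,Y \right)} = -2 + Y^{2} \left(1 + 19 Y\right)^{2}$ ($O{\left(R,Y \right)} = -2 + Y^{2} \left(1 + \left(3 + 16\right) Y\right)^{2} = -2 + Y^{2} \left(1 + 19 Y\right)^{2}$)
$-4785326 - O{\left(-958,350 \right)} = -4785326 - \left(-2 + 350^{2} \left(1 + 19 \cdot 350\right)^{2}\right) = -4785326 - \left(-2 + 122500 \left(1 + 6650\right)^{2}\right) = -4785326 - \left(-2 + 122500 \cdot 6651^{2}\right) = -4785326 - \left(-2 + 122500 \cdot 44235801\right) = -4785326 - \left(-2 + 5418885622500\right) = -4785326 - 5418885622498 = -5418890407824$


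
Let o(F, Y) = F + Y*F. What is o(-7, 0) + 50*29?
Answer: 1443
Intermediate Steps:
o(F, Y) = F + F*Y
o(-7, 0) + 50*29 = -7*(1 + 0) + 50*29 = -7*1 + 1450 = -7 + 1450 = 1443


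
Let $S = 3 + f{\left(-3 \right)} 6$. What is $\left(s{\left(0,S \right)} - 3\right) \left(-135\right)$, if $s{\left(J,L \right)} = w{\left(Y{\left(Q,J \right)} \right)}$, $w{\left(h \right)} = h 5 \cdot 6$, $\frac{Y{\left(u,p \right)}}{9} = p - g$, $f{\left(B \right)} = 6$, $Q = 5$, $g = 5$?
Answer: $182655$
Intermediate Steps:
$Y{\left(u,p \right)} = -45 + 9 p$ ($Y{\left(u,p \right)} = 9 \left(p - 5\right) = 9 \left(-5 + p\right) = -45 + 9 p$)
$w{\left(h \right)} = 30 h$ ($w{\left(h \right)} = 5 h 6 = 30 h$)
$S = 39$ ($S = 3 + 6 \cdot 6 = 3 + 36 = 39$)
$s{\left(J,L \right)} = -1350 + 270 J$ ($s{\left(J,L \right)} = 30 \left(-45 + 9 J\right) = -1350 + 270 J$)
$\left(s{\left(0,S \right)} - 3\right) \left(-135\right) = \left(\left(-1350 + 270 \cdot 0\right) - 3\right) \left(-135\right) = \left(\left(-1350 + 0\right) - 3\right) \left(-135\right) = \left(-1350 - 3\right) \left(-135\right) = \left(-1353\right) \left(-135\right) = 182655$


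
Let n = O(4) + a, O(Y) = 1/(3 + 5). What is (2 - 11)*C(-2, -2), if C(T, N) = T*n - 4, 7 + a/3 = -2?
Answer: -1791/4 ≈ -447.75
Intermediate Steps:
O(Y) = 1/8
a = -27 (a = -21 + 3*(-2) = -21 - 6 = -27)
n = -215/8 (n = 1/8 - 27 = -215/8 ≈ -26.875)
C(T, N) = -4 - 215*T/8 (C(T, N) = T*(-215/8) - 4 = -215*T/8 - 4 = -4 - 215*T/8)
(2 - 11)*C(-2, -2) = (2 - 11)*(-4 - 215/8*(-2)) = -9*(-4 + 215/4) = -9*199/4 = -1791/4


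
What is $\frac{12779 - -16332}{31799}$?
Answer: $\frac{29111}{31799} \approx 0.91547$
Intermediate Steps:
$\frac{12779 - -16332}{31799} = \left(12779 + 16332\right) \frac{1}{31799} = 29111 \cdot \frac{1}{31799} = \frac{29111}{31799}$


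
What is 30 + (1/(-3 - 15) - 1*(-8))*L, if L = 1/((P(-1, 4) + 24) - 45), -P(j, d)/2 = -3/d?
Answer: 799/27 ≈ 29.593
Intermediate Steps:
P(j, d) = 6/d (P(j, d) = -(-6)/d = 6/d)
L = -2/39 (L = 1/((6/4 + 24) - 45) = 1/((6*(¼) + 24) - 45) = 1/((3/2 + 24) - 45) = 1/(51/2 - 45) = 1/(-39/2) = -2/39 ≈ -0.051282)
30 + (1/(-3 - 15) - 1*(-8))*L = 30 + (1/(-3 - 15) - 1*(-8))*(-2/39) = 30 + (1/(-18) + 8)*(-2/39) = 30 + (-1/18 + 8)*(-2/39) = 30 + (143/18)*(-2/39) = 30 - 11/27 = 799/27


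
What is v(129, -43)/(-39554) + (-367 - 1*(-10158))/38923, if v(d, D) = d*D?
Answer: 603179095/1539560342 ≈ 0.39179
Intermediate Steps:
v(d, D) = D*d
v(129, -43)/(-39554) + (-367 - 1*(-10158))/38923 = -43*129/(-39554) + (-367 - 1*(-10158))/38923 = -5547*(-1/39554) + (-367 + 10158)*(1/38923) = 5547/39554 + 9791*(1/38923) = 5547/39554 + 9791/38923 = 603179095/1539560342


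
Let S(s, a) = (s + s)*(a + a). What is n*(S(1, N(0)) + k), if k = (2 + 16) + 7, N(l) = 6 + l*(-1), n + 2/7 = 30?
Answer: 1456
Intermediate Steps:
n = 208/7 (n = -2/7 + 30 = 208/7 ≈ 29.714)
N(l) = 6 - l
S(s, a) = 4*a*s (S(s, a) = (2*s)*(2*a) = 4*a*s)
k = 25 (k = 18 + 7 = 25)
n*(S(1, N(0)) + k) = 208*(4*(6 - 1*0)*1 + 25)/7 = 208*(4*(6 + 0)*1 + 25)/7 = 208*(4*6*1 + 25)/7 = 208*(24 + 25)/7 = (208/7)*49 = 1456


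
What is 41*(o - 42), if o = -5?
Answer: -1927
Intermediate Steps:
41*(o - 42) = 41*(-5 - 42) = 41*(-47) = -1927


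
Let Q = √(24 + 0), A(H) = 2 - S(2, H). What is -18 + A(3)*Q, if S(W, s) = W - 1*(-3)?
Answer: -18 - 6*√6 ≈ -32.697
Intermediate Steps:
S(W, s) = 3 + W (S(W, s) = W + 3 = 3 + W)
A(H) = -3 (A(H) = 2 - (3 + 2) = 2 - 1*5 = 2 - 5 = -3)
Q = 2*√6 (Q = √24 = 2*√6 ≈ 4.8990)
-18 + A(3)*Q = -18 - 6*√6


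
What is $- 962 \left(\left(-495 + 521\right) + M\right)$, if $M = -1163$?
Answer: $1093794$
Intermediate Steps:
$- 962 \left(\left(-495 + 521\right) + M\right) = - 962 \left(\left(-495 + 521\right) - 1163\right) = - 962 \left(26 - 1163\right) = \left(-962\right) \left(-1137\right) = 1093794$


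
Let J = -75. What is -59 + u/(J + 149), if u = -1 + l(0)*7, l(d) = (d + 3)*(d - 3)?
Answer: -2215/37 ≈ -59.865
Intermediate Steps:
l(d) = (-3 + d)*(3 + d) (l(d) = (3 + d)*(-3 + d) = (-3 + d)*(3 + d))
u = -64 (u = -1 + (-9 + 0²)*7 = -1 + (-9 + 0)*7 = -1 - 9*7 = -1 - 63 = -64)
-59 + u/(J + 149) = -59 - 64/(-75 + 149) = -59 - 64/74 = -59 + (1/74)*(-64) = -59 - 32/37 = -2215/37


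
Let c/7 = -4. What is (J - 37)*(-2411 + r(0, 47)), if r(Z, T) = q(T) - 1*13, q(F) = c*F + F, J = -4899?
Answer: 18228648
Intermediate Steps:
c = -28 (c = 7*(-4) = -28)
q(F) = -27*F (q(F) = -28*F + F = -27*F)
r(Z, T) = -13 - 27*T (r(Z, T) = -27*T - 1*13 = -27*T - 13 = -13 - 27*T)
(J - 37)*(-2411 + r(0, 47)) = (-4899 - 37)*(-2411 + (-13 - 27*47)) = -4936*(-2411 + (-13 - 1269)) = -4936*(-2411 - 1282) = -4936*(-3693) = 18228648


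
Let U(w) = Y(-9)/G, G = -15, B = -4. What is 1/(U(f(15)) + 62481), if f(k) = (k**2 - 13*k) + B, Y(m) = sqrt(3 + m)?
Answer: 4686075/292790652077 + 5*I*sqrt(6)/292790652077 ≈ 1.6005e-5 + 4.183e-11*I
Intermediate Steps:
f(k) = -4 + k**2 - 13*k (f(k) = (k**2 - 13*k) - 4 = -4 + k**2 - 13*k)
U(w) = -I*sqrt(6)/15 (U(w) = sqrt(3 - 9)/(-15) = sqrt(-6)*(-1/15) = (I*sqrt(6))*(-1/15) = -I*sqrt(6)/15)
1/(U(f(15)) + 62481) = 1/(-I*sqrt(6)/15 + 62481) = 1/(62481 - I*sqrt(6)/15)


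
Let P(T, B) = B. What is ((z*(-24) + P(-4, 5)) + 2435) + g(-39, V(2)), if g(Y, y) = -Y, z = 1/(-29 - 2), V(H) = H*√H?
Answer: 76873/31 ≈ 2479.8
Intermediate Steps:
V(H) = H^(3/2)
z = -1/31 (z = 1/(-31) = -1/31 ≈ -0.032258)
((z*(-24) + P(-4, 5)) + 2435) + g(-39, V(2)) = ((-1/31*(-24) + 5) + 2435) - 1*(-39) = ((24/31 + 5) + 2435) + 39 = (179/31 + 2435) + 39 = 75664/31 + 39 = 76873/31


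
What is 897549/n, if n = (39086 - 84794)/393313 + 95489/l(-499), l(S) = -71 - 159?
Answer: -81194068662510/37567577897 ≈ -2161.3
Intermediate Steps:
l(S) = -230
n = -37567577897/90461990 (n = (39086 - 84794)/393313 + 95489/(-230) = -45708*1/393313 + 95489*(-1/230) = -45708/393313 - 95489/230 = -37567577897/90461990 ≈ -415.29)
897549/n = 897549/(-37567577897/90461990) = 897549*(-90461990/37567577897) = -81194068662510/37567577897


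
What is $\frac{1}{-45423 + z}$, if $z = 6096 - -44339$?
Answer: $\frac{1}{5012} \approx 0.00019952$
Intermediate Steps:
$z = 50435$ ($z = 6096 + 44339 = 50435$)
$\frac{1}{-45423 + z} = \frac{1}{-45423 + 50435} = \frac{1}{5012}$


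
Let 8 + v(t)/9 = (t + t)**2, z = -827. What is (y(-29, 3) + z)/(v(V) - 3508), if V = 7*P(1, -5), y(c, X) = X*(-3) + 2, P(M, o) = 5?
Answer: -417/20260 ≈ -0.020582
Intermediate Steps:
y(c, X) = 2 - 3*X (y(c, X) = -3*X + 2 = 2 - 3*X)
V = 35 (V = 7*5 = 35)
v(t) = -72 + 36*t**2 (v(t) = -72 + 9*(t + t)**2 = -72 + 9*(2*t)**2 = -72 + 9*(4*t**2) = -72 + 36*t**2)
(y(-29, 3) + z)/(v(V) - 3508) = ((2 - 3*3) - 827)/((-72 + 36*35**2) - 3508) = ((2 - 9) - 827)/((-72 + 36*1225) - 3508) = (-7 - 827)/((-72 + 44100) - 3508) = -834/(44028 - 3508) = -834/40520 = -834*1/40520 = -417/20260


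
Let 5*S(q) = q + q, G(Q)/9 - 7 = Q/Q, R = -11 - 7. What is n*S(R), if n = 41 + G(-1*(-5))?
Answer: -4068/5 ≈ -813.60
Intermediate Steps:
R = -18
G(Q) = 72 (G(Q) = 63 + 9*(Q/Q) = 63 + 9*1 = 63 + 9 = 72)
S(q) = 2*q/5 (S(q) = (q + q)/5 = (2*q)/5 = 2*q/5)
n = 113 (n = 41 + 72 = 113)
n*S(R) = 113*((⅖)*(-18)) = 113*(-36/5) = -4068/5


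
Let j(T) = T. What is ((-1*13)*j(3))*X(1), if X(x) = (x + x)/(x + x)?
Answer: -39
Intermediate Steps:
X(x) = 1 (X(x) = (2*x)/((2*x)) = (2*x)*(1/(2*x)) = 1)
((-1*13)*j(3))*X(1) = (-1*13*3)*1 = -13*3*1 = -39*1 = -39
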